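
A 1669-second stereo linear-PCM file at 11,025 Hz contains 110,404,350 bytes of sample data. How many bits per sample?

Bytes per sample = 110,404,350 / (11,025 × 1,669 × 2) = 110,404,350 / 36,801,450 = 3.
Bit depth = 3 × 8 = 24 bits.

24 bits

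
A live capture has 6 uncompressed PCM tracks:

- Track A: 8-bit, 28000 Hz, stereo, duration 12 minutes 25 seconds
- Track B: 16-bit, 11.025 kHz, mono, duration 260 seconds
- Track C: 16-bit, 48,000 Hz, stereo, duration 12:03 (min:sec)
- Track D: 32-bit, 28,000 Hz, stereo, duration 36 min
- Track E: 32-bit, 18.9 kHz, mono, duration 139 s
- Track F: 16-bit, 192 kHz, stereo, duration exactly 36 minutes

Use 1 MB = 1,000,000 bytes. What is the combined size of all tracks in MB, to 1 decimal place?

2339.5 MB

Track A: 12 minutes 25 seconds = 745 s; 28,000 × 745 × 1 × 2 = 41,720,000 bytes.
Track B: 11,025 × 260 × 2 × 1 = 5,733,000 bytes.
Track C: 12:03 (min:sec) = 723 s; 48,000 × 723 × 2 × 2 = 138,816,000 bytes.
Track D: 36 min = 2,160 s; 28,000 × 2,160 × 4 × 2 = 483,840,000 bytes.
Track E: 18,900 × 139 × 4 × 1 = 10,508,400 bytes.
Track F: exactly 36 minutes = 2,160 s; 192,000 × 2,160 × 2 × 2 = 1,658,880,000 bytes.
Total = 2,339,497,400 bytes = 2339.5 MB.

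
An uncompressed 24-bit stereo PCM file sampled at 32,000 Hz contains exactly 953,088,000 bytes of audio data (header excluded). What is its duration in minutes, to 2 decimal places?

Byte rate = 32,000 × 3 × 2 = 192,000 bytes/s.
Duration = 953,088,000 / 192,000 = 4,964 s.
4,964 s / 60 = 82.73 minutes.

82.73 minutes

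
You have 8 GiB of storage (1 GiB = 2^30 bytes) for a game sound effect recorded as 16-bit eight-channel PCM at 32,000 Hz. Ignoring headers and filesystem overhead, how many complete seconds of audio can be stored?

Uncompressed byte rate = 32,000 × 2 × 8 = 512,000 bytes/s.
Capacity = 8 × 1,073,741,824 = 8,589,934,592 bytes.
8,589,934,592 / 512,000 ≈ 16777.22 s → 16,777 seconds.

16,777 seconds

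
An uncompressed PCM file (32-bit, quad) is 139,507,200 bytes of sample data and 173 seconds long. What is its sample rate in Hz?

50,400 Hz

Bytes = sample_rate × seconds × bytes_per_sample × channels.
sample_rate = 139,507,200 / (173 × 4 × 4) = 139,507,200 / 2,768 = 50,400 Hz.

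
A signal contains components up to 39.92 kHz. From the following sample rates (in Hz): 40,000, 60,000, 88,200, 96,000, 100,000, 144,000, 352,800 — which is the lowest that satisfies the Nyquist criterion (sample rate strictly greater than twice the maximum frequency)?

Need sample rate > 2 × 39,920 = 79,840 Hz.
Lowest listed rate above 79,840 Hz is 88,200 Hz.

88,200 Hz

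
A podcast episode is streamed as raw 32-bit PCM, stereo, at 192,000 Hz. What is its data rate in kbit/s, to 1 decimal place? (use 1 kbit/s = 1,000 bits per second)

12288.0 kbit/s

Bit rate = 192,000 × 32 × 2 = 12,288,000 bits/s.
= 12288.0 kbit/s.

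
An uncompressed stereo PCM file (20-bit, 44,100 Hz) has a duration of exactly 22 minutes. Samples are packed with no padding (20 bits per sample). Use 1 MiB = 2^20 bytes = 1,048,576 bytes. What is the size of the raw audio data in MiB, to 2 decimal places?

277.58 MiB

Duration = exactly 22 minutes = 1,320 s.
Bits = 44,100 × 1,320 × 20 × 2 = 2,328,480,000 bits = 291,060,000 bytes.
291,060,000 / 1,048,576 = 277.58 MiB.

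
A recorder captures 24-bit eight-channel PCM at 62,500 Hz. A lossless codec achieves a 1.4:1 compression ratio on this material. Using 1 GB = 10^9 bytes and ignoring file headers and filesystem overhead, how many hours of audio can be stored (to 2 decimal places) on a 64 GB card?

16.59 hours

Uncompressed byte rate = 62,500 × 3 × 8 = 1,500,000 bytes/s.
After 1.4:1 compression, effective rate ≈ 1071428.57 bytes/s.
Capacity = 64 × 1,000,000,000 = 64,000,000,000 bytes.
64,000,000,000 / effective rate ≈ 59733.33 s → 16.59 hours.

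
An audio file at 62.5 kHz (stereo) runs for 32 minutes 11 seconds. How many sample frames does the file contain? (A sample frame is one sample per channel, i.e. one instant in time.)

32 minutes 11 seconds = 1,931 s.
62,500 samples/s × 1,931 s = 120,687,500 frames.

120,687,500 sample frames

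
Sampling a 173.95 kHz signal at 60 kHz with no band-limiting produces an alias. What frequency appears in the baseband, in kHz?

6.05 kHz

Nyquist = 60,000/2 = 30,000 Hz; 173,950 Hz exceeds it.
Alias = |173,950 − 3×60,000| = |173,950 − 180,000| = 6,050 Hz = 6.05 kHz.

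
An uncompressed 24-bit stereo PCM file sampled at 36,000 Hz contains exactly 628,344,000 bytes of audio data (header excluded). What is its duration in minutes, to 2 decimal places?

48.48 minutes

Byte rate = 36,000 × 3 × 2 = 216,000 bytes/s.
Duration = 628,344,000 / 216,000 = 2,909 s.
2,909 s / 60 = 48.48 minutes.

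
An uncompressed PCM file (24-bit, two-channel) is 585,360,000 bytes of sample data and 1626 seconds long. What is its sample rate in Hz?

Bytes = sample_rate × seconds × bytes_per_sample × channels.
sample_rate = 585,360,000 / (1,626 × 3 × 2) = 585,360,000 / 9,756 = 60,000 Hz.

60,000 Hz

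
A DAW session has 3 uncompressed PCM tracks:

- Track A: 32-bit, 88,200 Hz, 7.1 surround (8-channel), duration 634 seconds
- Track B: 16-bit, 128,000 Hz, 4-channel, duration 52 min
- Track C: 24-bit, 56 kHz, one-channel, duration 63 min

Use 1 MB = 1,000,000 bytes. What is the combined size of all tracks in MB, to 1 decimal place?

Track A: 88,200 × 634 × 4 × 8 = 1,789,401,600 bytes.
Track B: 52 min = 3,120 s; 128,000 × 3,120 × 2 × 4 = 3,194,880,000 bytes.
Track C: 63 min = 3,780 s; 56,000 × 3,780 × 3 × 1 = 635,040,000 bytes.
Total = 5,619,321,600 bytes = 5619.3 MB.

5619.3 MB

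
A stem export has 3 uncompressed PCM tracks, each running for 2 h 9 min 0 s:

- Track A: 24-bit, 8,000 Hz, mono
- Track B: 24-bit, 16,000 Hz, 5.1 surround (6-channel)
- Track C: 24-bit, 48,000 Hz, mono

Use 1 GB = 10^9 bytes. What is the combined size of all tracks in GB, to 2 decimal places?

3.53 GB

2 h 9 min 0 s = 7,740 s.
Track A: 8,000 × 7,740 × 3 × 1 = 185,760,000 bytes.
Track B: 16,000 × 7,740 × 3 × 6 = 2,229,120,000 bytes.
Track C: 48,000 × 7,740 × 3 × 1 = 1,114,560,000 bytes.
Total = 3,529,440,000 bytes = 3.53 GB.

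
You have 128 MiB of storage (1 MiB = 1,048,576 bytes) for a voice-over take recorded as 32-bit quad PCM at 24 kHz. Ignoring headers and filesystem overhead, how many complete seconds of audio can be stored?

349 seconds

Uncompressed byte rate = 24,000 × 4 × 4 = 384,000 bytes/s.
Capacity = 128 × 1,048,576 = 134,217,728 bytes.
134,217,728 / 384,000 ≈ 349.53 s → 349 seconds.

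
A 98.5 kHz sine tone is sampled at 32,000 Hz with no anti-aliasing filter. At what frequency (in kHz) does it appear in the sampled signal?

Nyquist = 32,000/2 = 16,000 Hz; 98,500 Hz exceeds it.
Alias = |98,500 − 3×32,000| = |98,500 − 96,000| = 2,500 Hz = 2.5 kHz.

2.5 kHz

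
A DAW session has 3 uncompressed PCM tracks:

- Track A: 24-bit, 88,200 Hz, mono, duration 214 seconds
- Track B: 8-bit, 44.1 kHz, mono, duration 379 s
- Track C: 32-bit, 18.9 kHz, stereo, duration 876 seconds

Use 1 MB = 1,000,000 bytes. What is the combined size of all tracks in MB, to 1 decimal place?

Track A: 88,200 × 214 × 3 × 1 = 56,624,400 bytes.
Track B: 44,100 × 379 × 1 × 1 = 16,713,900 bytes.
Track C: 18,900 × 876 × 4 × 2 = 132,451,200 bytes.
Total = 205,789,500 bytes = 205.8 MB.

205.8 MB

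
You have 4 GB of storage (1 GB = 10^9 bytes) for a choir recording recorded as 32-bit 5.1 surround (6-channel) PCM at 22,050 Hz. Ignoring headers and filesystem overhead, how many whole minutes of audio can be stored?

Uncompressed byte rate = 22,050 × 4 × 6 = 529,200 bytes/s.
Capacity = 4 × 1,000,000,000 = 4,000,000,000 bytes.
4,000,000,000 / 529,200 ≈ 7558.58 s → 125 minutes.

125 minutes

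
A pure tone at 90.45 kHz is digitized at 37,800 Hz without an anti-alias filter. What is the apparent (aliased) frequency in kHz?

14.85 kHz

Nyquist = 37,800/2 = 18,900 Hz; 90,450 Hz exceeds it.
Alias = |90,450 − 2×37,800| = |90,450 − 75,600| = 14,850 Hz = 14.85 kHz.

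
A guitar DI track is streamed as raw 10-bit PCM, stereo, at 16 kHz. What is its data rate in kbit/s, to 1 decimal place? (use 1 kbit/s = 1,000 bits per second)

320.0 kbit/s

Bit rate = 16,000 × 10 × 2 = 320,000 bits/s.
= 320.0 kbit/s.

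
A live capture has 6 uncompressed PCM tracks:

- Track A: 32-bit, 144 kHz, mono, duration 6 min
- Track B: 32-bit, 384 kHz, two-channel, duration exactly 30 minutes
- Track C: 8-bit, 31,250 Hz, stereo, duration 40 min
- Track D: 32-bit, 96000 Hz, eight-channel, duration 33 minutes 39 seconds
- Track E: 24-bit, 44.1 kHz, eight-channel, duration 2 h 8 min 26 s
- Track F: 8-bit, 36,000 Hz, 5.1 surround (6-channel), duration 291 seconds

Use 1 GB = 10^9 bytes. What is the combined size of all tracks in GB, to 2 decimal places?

20.31 GB

Track A: 6 min = 360 s; 144,000 × 360 × 4 × 1 = 207,360,000 bytes.
Track B: exactly 30 minutes = 1,800 s; 384,000 × 1,800 × 4 × 2 = 5,529,600,000 bytes.
Track C: 40 min = 2,400 s; 31,250 × 2,400 × 1 × 2 = 150,000,000 bytes.
Track D: 33 minutes 39 seconds = 2,019 s; 96,000 × 2,019 × 4 × 8 = 6,202,368,000 bytes.
Track E: 2 h 8 min 26 s = 7,706 s; 44,100 × 7,706 × 3 × 8 = 8,156,030,400 bytes.
Track F: 36,000 × 291 × 1 × 6 = 62,856,000 bytes.
Total = 20,308,214,400 bytes = 20.31 GB.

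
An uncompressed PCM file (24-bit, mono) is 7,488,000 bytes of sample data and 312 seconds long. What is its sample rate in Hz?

8,000 Hz

Bytes = sample_rate × seconds × bytes_per_sample × channels.
sample_rate = 7,488,000 / (312 × 3 × 1) = 7,488,000 / 936 = 8,000 Hz.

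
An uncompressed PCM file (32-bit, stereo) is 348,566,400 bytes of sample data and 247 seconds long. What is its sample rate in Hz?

176,400 Hz

Bytes = sample_rate × seconds × bytes_per_sample × channels.
sample_rate = 348,566,400 / (247 × 4 × 2) = 348,566,400 / 1,976 = 176,400 Hz.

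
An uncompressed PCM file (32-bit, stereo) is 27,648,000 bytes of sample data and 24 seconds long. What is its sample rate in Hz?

Bytes = sample_rate × seconds × bytes_per_sample × channels.
sample_rate = 27,648,000 / (24 × 4 × 2) = 27,648,000 / 192 = 144,000 Hz.

144,000 Hz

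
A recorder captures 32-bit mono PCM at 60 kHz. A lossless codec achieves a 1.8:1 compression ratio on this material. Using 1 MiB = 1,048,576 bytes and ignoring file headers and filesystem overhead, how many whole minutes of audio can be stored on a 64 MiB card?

Uncompressed byte rate = 60,000 × 4 × 1 = 240,000 bytes/s.
After 1.8:1 compression, effective rate ≈ 133333.33 bytes/s.
Capacity = 64 × 1,048,576 = 67,108,864 bytes.
67,108,864 / effective rate ≈ 503.32 s → 8 minutes.

8 minutes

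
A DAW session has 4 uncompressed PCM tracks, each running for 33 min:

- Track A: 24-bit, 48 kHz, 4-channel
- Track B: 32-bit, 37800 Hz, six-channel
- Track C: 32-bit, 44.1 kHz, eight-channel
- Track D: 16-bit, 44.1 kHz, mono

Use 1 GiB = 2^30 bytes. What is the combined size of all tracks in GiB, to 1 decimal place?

5.5 GiB

33 min = 1,980 s.
Track A: 48,000 × 1,980 × 3 × 4 = 1,140,480,000 bytes.
Track B: 37,800 × 1,980 × 4 × 6 = 1,796,256,000 bytes.
Track C: 44,100 × 1,980 × 4 × 8 = 2,794,176,000 bytes.
Track D: 44,100 × 1,980 × 2 × 1 = 174,636,000 bytes.
Total = 5,905,548,000 bytes = 5.5 GiB.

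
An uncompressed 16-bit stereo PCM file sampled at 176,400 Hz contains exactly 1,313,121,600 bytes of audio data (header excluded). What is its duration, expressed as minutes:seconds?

Byte rate = 176,400 × 2 × 2 = 705,600 bytes/s.
Duration = 1,313,121,600 / 705,600 = 1,861 s.
1,861 s = 31:01.

31:01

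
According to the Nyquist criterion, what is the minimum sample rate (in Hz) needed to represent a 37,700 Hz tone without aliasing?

75,400 Hz

Minimum sample rate = 2 × 37,700 Hz = 75,400 Hz.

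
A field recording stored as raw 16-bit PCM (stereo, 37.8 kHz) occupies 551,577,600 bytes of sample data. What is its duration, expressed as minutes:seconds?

Byte rate = 37,800 × 2 × 2 = 151,200 bytes/s.
Duration = 551,577,600 / 151,200 = 3,648 s.
3,648 s = 60:48.

60:48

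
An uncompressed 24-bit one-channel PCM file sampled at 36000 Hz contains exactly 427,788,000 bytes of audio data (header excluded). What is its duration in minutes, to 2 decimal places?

Byte rate = 36,000 × 3 × 1 = 108,000 bytes/s.
Duration = 427,788,000 / 108,000 = 3,961 s.
3,961 s / 60 = 66.02 minutes.

66.02 minutes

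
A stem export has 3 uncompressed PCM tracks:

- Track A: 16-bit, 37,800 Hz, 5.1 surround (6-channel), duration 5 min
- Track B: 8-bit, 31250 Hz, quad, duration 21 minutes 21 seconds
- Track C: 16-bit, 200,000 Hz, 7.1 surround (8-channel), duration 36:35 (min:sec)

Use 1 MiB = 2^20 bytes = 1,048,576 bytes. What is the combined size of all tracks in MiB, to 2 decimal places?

Track A: 5 min = 300 s; 37,800 × 300 × 2 × 6 = 136,080,000 bytes.
Track B: 21 minutes 21 seconds = 1,281 s; 31,250 × 1,281 × 1 × 4 = 160,125,000 bytes.
Track C: 36:35 (min:sec) = 2,195 s; 200,000 × 2,195 × 2 × 8 = 7,024,000,000 bytes.
Total = 7,320,205,000 bytes = 6981.09 MiB.

6981.09 MiB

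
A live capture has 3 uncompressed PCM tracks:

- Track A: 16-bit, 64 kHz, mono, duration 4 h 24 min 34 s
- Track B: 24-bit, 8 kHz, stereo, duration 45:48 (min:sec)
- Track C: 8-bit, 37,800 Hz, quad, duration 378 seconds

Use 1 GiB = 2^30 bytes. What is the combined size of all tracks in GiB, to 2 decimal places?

2.07 GiB

Track A: 4 h 24 min 34 s = 15,874 s; 64,000 × 15,874 × 2 × 1 = 2,031,872,000 bytes.
Track B: 45:48 (min:sec) = 2,748 s; 8,000 × 2,748 × 3 × 2 = 131,904,000 bytes.
Track C: 37,800 × 378 × 1 × 4 = 57,153,600 bytes.
Total = 2,220,929,600 bytes = 2.07 GiB.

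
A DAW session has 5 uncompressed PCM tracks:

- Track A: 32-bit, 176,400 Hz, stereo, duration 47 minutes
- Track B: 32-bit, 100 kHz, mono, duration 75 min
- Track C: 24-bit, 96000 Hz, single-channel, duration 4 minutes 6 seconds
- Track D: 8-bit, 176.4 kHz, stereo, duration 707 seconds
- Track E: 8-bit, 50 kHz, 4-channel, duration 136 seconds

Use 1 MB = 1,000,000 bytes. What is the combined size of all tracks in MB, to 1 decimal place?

6127.1 MB

Track A: 47 minutes = 2,820 s; 176,400 × 2,820 × 4 × 2 = 3,979,584,000 bytes.
Track B: 75 min = 4,500 s; 100,000 × 4,500 × 4 × 1 = 1,800,000,000 bytes.
Track C: 4 minutes 6 seconds = 246 s; 96,000 × 246 × 3 × 1 = 70,848,000 bytes.
Track D: 176,400 × 707 × 1 × 2 = 249,429,600 bytes.
Track E: 50,000 × 136 × 1 × 4 = 27,200,000 bytes.
Total = 6,127,061,600 bytes = 6127.1 MB.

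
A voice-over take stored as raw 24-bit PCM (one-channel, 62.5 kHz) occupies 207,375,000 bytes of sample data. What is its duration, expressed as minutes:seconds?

18:26

Byte rate = 62,500 × 3 × 1 = 187,500 bytes/s.
Duration = 207,375,000 / 187,500 = 1,106 s.
1,106 s = 18:26.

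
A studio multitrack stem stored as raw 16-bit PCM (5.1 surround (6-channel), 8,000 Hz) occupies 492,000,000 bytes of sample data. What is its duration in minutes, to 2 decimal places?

Byte rate = 8,000 × 2 × 6 = 96,000 bytes/s.
Duration = 492,000,000 / 96,000 = 5,125 s.
5,125 s / 60 = 85.42 minutes.

85.42 minutes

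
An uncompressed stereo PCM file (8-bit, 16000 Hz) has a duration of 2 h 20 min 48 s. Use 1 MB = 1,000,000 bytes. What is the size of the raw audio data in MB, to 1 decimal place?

270.3 MB

Duration = 2 h 20 min 48 s = 8,448 s.
Bytes = 16,000 samples/s × 8,448 s × 1 bytes/sample × 2 ch = 270,336,000 bytes.
270,336,000 / 1,000,000 = 270.3 MB.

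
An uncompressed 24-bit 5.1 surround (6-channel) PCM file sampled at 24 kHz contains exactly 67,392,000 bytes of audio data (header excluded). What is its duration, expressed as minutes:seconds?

Byte rate = 24,000 × 3 × 6 = 432,000 bytes/s.
Duration = 67,392,000 / 432,000 = 156 s.
156 s = 2:36.

2:36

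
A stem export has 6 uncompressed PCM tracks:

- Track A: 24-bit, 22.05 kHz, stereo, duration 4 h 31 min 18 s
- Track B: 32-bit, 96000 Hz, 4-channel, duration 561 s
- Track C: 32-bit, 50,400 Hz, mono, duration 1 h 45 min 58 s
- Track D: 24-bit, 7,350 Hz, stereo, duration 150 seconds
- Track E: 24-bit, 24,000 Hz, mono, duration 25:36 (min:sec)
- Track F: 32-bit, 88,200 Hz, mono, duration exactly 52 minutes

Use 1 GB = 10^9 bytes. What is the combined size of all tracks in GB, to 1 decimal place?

Track A: 4 h 31 min 18 s = 16,278 s; 22,050 × 16,278 × 3 × 2 = 2,153,579,400 bytes.
Track B: 96,000 × 561 × 4 × 4 = 861,696,000 bytes.
Track C: 1 h 45 min 58 s = 6,358 s; 50,400 × 6,358 × 4 × 1 = 1,281,772,800 bytes.
Track D: 7,350 × 150 × 3 × 2 = 6,615,000 bytes.
Track E: 25:36 (min:sec) = 1,536 s; 24,000 × 1,536 × 3 × 1 = 110,592,000 bytes.
Track F: exactly 52 minutes = 3,120 s; 88,200 × 3,120 × 4 × 1 = 1,100,736,000 bytes.
Total = 5,514,991,200 bytes = 5.5 GB.

5.5 GB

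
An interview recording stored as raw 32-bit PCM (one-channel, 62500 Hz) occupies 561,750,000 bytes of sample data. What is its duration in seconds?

Byte rate = 62,500 × 4 × 1 = 250,000 bytes/s.
Duration = 561,750,000 / 250,000 = 2,247 s.

2,247 seconds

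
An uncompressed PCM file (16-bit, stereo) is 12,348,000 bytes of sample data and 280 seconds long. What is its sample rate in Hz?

Bytes = sample_rate × seconds × bytes_per_sample × channels.
sample_rate = 12,348,000 / (280 × 2 × 2) = 12,348,000 / 1,120 = 11,025 Hz.

11,025 Hz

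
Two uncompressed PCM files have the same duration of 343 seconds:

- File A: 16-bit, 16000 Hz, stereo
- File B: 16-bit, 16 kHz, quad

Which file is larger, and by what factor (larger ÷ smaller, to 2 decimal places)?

File A: 16,000 × 2 × 2 = 64,000 bytes/s.
File B: 16,000 × 2 × 4 = 128,000 bytes/s.
File B is larger; ratio = 43,904,000 / 21,952,000 = 2.00.

File B, by a factor of 2.00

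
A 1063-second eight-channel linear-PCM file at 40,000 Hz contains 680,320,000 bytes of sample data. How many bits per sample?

Bytes per sample = 680,320,000 / (40,000 × 1,063 × 8) = 680,320,000 / 340,160,000 = 2.
Bit depth = 2 × 8 = 16 bits.

16 bits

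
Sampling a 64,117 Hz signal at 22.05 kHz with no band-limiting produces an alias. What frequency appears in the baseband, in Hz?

2,033 Hz

Nyquist = 22,050/2 = 11,025 Hz; 64,117 Hz exceeds it.
Alias = |64,117 − 3×22,050| = |64,117 − 66,150| = 2,033 Hz.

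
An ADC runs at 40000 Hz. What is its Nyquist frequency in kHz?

Nyquist frequency = sample rate / 2 = 40,000 / 2 = 20 kHz.

20 kHz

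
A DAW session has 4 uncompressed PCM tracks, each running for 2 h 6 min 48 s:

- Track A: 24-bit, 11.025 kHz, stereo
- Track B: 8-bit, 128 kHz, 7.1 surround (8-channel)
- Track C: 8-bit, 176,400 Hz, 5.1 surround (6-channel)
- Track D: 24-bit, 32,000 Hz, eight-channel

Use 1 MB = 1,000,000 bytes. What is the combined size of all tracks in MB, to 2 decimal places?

2 h 6 min 48 s = 7,608 s.
Track A: 11,025 × 7,608 × 3 × 2 = 503,269,200 bytes.
Track B: 128,000 × 7,608 × 1 × 8 = 7,790,592,000 bytes.
Track C: 176,400 × 7,608 × 1 × 6 = 8,052,307,200 bytes.
Track D: 32,000 × 7,608 × 3 × 8 = 5,842,944,000 bytes.
Total = 22,189,112,400 bytes = 22189.11 MB.

22189.11 MB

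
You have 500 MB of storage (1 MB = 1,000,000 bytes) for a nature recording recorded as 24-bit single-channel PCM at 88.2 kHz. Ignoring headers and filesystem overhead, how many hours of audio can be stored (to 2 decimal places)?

0.52 hours

Uncompressed byte rate = 88,200 × 3 × 1 = 264,600 bytes/s.
Capacity = 500 × 1,000,000 = 500,000,000 bytes.
500,000,000 / 264,600 ≈ 1889.64 s → 0.52 hours.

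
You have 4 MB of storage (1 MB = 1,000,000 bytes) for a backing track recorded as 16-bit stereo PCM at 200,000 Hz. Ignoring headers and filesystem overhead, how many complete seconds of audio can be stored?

5 seconds

Uncompressed byte rate = 200,000 × 2 × 2 = 800,000 bytes/s.
Capacity = 4 × 1,000,000 = 4,000,000 bytes.
4,000,000 / 800,000 ≈ 5 s → 5 seconds.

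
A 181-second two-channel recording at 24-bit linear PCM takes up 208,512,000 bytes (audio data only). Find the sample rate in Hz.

192,000 Hz

Bytes = sample_rate × seconds × bytes_per_sample × channels.
sample_rate = 208,512,000 / (181 × 3 × 2) = 208,512,000 / 1,086 = 192,000 Hz.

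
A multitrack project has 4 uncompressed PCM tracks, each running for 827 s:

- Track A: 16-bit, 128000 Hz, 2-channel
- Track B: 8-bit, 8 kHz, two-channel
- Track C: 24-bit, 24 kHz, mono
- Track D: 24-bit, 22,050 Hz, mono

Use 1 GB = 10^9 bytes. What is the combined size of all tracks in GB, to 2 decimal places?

Track A: 128,000 × 827 × 2 × 2 = 423,424,000 bytes.
Track B: 8,000 × 827 × 1 × 2 = 13,232,000 bytes.
Track C: 24,000 × 827 × 3 × 1 = 59,544,000 bytes.
Track D: 22,050 × 827 × 3 × 1 = 54,706,050 bytes.
Total = 550,906,050 bytes = 0.55 GB.

0.55 GB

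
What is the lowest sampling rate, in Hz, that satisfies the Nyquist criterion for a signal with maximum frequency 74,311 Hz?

148,622 Hz

Minimum sample rate = 2 × 74,311 Hz = 148,622 Hz.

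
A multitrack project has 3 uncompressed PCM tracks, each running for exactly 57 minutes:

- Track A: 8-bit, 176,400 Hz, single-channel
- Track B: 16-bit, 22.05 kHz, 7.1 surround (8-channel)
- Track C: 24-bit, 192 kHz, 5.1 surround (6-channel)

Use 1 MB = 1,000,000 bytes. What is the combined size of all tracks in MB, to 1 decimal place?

exactly 57 minutes = 3,420 s.
Track A: 176,400 × 3,420 × 1 × 1 = 603,288,000 bytes.
Track B: 22,050 × 3,420 × 2 × 8 = 1,206,576,000 bytes.
Track C: 192,000 × 3,420 × 3 × 6 = 11,819,520,000 bytes.
Total = 13,629,384,000 bytes = 13629.4 MB.

13629.4 MB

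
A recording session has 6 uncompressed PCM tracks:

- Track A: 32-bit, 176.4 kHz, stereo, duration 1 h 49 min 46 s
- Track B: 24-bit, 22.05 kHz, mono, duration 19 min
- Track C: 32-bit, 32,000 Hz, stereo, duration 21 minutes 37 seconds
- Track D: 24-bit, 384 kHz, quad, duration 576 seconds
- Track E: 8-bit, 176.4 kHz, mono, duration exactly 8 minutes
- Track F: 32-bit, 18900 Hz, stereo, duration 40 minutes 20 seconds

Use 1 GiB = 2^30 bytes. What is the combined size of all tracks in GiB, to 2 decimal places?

11.93 GiB

Track A: 1 h 49 min 46 s = 6,586 s; 176,400 × 6,586 × 4 × 2 = 9,294,163,200 bytes.
Track B: 19 min = 1,140 s; 22,050 × 1,140 × 3 × 1 = 75,411,000 bytes.
Track C: 21 minutes 37 seconds = 1,297 s; 32,000 × 1,297 × 4 × 2 = 332,032,000 bytes.
Track D: 384,000 × 576 × 3 × 4 = 2,654,208,000 bytes.
Track E: exactly 8 minutes = 480 s; 176,400 × 480 × 1 × 1 = 84,672,000 bytes.
Track F: 40 minutes 20 seconds = 2,420 s; 18,900 × 2,420 × 4 × 2 = 365,904,000 bytes.
Total = 12,806,390,200 bytes = 11.93 GiB.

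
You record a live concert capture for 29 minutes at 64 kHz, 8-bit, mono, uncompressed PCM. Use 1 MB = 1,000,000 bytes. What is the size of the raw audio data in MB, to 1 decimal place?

111.4 MB

Duration = 29 minutes = 1,740 s.
Bytes = 64,000 samples/s × 1,740 s × 1 bytes/sample × 1 ch = 111,360,000 bytes.
111,360,000 / 1,000,000 = 111.4 MB.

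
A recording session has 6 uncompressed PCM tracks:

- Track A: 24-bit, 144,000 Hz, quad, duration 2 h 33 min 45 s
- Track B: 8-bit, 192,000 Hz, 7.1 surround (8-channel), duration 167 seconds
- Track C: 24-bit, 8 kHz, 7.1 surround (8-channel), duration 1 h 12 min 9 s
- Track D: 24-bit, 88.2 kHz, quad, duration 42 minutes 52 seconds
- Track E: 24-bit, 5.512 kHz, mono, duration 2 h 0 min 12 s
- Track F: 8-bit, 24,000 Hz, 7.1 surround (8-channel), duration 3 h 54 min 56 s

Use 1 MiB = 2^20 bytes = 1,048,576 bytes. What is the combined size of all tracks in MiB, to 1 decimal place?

21530.5 MiB

Track A: 2 h 33 min 45 s = 9,225 s; 144,000 × 9,225 × 3 × 4 = 15,940,800,000 bytes.
Track B: 192,000 × 167 × 1 × 8 = 256,512,000 bytes.
Track C: 1 h 12 min 9 s = 4,329 s; 8,000 × 4,329 × 3 × 8 = 831,168,000 bytes.
Track D: 42 minutes 52 seconds = 2,572 s; 88,200 × 2,572 × 3 × 4 = 2,722,204,800 bytes.
Track E: 2 h 0 min 12 s = 7,212 s; 5,512 × 7,212 × 3 × 1 = 119,257,632 bytes.
Track F: 3 h 54 min 56 s = 14,096 s; 24,000 × 14,096 × 1 × 8 = 2,706,432,000 bytes.
Total = 22,576,374,432 bytes = 21530.5 MiB.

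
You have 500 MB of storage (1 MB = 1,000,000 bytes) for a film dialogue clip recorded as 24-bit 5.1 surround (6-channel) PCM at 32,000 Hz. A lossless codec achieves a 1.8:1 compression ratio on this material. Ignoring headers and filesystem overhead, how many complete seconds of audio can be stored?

Uncompressed byte rate = 32,000 × 3 × 6 = 576,000 bytes/s.
After 1.8:1 compression, effective rate ≈ 320000 bytes/s.
Capacity = 500 × 1,000,000 = 500,000,000 bytes.
500,000,000 / effective rate ≈ 1562.5 s → 1,562 seconds.

1,562 seconds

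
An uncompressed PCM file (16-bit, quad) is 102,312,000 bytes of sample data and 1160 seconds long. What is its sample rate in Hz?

11,025 Hz

Bytes = sample_rate × seconds × bytes_per_sample × channels.
sample_rate = 102,312,000 / (1,160 × 2 × 4) = 102,312,000 / 9,280 = 11,025 Hz.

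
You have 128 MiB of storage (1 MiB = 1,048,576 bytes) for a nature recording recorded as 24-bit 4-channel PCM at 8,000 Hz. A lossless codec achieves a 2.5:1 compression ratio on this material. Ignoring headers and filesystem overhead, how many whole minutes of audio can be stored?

58 minutes

Uncompressed byte rate = 8,000 × 3 × 4 = 96,000 bytes/s.
After 2.5:1 compression, effective rate ≈ 38400 bytes/s.
Capacity = 128 × 1,048,576 = 134,217,728 bytes.
134,217,728 / effective rate ≈ 3495.25 s → 58 minutes.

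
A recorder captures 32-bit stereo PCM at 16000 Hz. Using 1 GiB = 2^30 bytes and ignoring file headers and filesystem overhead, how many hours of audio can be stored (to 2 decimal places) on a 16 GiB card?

Uncompressed byte rate = 16,000 × 4 × 2 = 128,000 bytes/s.
Capacity = 16 × 1,073,741,824 = 17,179,869,184 bytes.
17,179,869,184 / 128,000 ≈ 134217.73 s → 37.28 hours.

37.28 hours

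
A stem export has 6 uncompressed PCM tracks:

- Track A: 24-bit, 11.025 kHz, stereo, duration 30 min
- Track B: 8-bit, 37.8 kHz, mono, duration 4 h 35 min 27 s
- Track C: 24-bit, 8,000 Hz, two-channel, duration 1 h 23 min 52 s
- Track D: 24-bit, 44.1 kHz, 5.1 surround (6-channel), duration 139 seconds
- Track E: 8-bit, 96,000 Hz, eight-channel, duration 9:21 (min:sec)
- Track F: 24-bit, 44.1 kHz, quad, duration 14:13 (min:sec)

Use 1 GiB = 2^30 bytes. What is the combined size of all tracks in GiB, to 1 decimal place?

1.8 GiB

Track A: 30 min = 1,800 s; 11,025 × 1,800 × 3 × 2 = 119,070,000 bytes.
Track B: 4 h 35 min 27 s = 16,527 s; 37,800 × 16,527 × 1 × 1 = 624,720,600 bytes.
Track C: 1 h 23 min 52 s = 5,032 s; 8,000 × 5,032 × 3 × 2 = 241,536,000 bytes.
Track D: 44,100 × 139 × 3 × 6 = 110,338,200 bytes.
Track E: 9:21 (min:sec) = 561 s; 96,000 × 561 × 1 × 8 = 430,848,000 bytes.
Track F: 14:13 (min:sec) = 853 s; 44,100 × 853 × 3 × 4 = 451,407,600 bytes.
Total = 1,977,920,400 bytes = 1.8 GiB.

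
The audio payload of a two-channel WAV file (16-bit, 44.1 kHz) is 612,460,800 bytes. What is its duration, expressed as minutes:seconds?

Byte rate = 44,100 × 2 × 2 = 176,400 bytes/s.
Duration = 612,460,800 / 176,400 = 3,472 s.
3,472 s = 57:52.

57:52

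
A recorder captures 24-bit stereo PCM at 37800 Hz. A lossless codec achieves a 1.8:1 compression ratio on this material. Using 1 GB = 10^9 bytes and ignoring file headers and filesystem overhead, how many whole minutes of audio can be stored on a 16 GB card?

Uncompressed byte rate = 37,800 × 3 × 2 = 226,800 bytes/s.
After 1.8:1 compression, effective rate ≈ 126000 bytes/s.
Capacity = 16 × 1,000,000,000 = 16,000,000,000 bytes.
16,000,000,000 / effective rate ≈ 126984.13 s → 2,116 minutes.

2,116 minutes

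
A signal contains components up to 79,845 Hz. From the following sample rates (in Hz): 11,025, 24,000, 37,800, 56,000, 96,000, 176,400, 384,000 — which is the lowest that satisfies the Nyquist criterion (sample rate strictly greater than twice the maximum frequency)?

Need sample rate > 2 × 79,845 = 159,690 Hz.
Lowest listed rate above 159,690 Hz is 176,400 Hz.

176,400 Hz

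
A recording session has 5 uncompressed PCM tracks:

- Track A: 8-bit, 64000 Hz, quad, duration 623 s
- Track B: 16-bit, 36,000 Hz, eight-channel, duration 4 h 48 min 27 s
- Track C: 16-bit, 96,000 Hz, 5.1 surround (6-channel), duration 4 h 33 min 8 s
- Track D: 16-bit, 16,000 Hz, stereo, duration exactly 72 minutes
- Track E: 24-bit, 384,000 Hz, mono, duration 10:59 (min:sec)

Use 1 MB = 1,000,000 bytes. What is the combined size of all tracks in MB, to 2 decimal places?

30042.94 MB

Track A: 64,000 × 623 × 1 × 4 = 159,488,000 bytes.
Track B: 4 h 48 min 27 s = 17,307 s; 36,000 × 17,307 × 2 × 8 = 9,968,832,000 bytes.
Track C: 4 h 33 min 8 s = 16,388 s; 96,000 × 16,388 × 2 × 6 = 18,878,976,000 bytes.
Track D: exactly 72 minutes = 4,320 s; 16,000 × 4,320 × 2 × 2 = 276,480,000 bytes.
Track E: 10:59 (min:sec) = 659 s; 384,000 × 659 × 3 × 1 = 759,168,000 bytes.
Total = 30,042,944,000 bytes = 30042.94 MB.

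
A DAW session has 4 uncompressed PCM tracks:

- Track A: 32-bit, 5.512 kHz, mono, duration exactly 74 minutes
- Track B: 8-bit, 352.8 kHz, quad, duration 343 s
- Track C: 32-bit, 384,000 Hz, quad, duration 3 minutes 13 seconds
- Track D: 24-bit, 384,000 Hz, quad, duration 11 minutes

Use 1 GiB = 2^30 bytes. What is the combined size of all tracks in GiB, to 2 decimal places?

Track A: exactly 74 minutes = 4,440 s; 5,512 × 4,440 × 4 × 1 = 97,893,120 bytes.
Track B: 352,800 × 343 × 1 × 4 = 484,041,600 bytes.
Track C: 3 minutes 13 seconds = 193 s; 384,000 × 193 × 4 × 4 = 1,185,792,000 bytes.
Track D: 11 minutes = 660 s; 384,000 × 660 × 3 × 4 = 3,041,280,000 bytes.
Total = 4,809,006,720 bytes = 4.48 GiB.

4.48 GiB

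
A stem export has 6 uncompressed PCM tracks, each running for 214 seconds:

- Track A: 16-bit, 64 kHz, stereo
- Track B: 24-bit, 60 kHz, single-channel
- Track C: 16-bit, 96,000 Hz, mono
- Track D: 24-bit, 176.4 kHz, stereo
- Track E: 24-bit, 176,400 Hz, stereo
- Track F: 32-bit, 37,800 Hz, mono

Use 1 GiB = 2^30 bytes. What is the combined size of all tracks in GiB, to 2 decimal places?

0.58 GiB

Track A: 64,000 × 214 × 2 × 2 = 54,784,000 bytes.
Track B: 60,000 × 214 × 3 × 1 = 38,520,000 bytes.
Track C: 96,000 × 214 × 2 × 1 = 41,088,000 bytes.
Track D: 176,400 × 214 × 3 × 2 = 226,497,600 bytes.
Track E: 176,400 × 214 × 3 × 2 = 226,497,600 bytes.
Track F: 37,800 × 214 × 4 × 1 = 32,356,800 bytes.
Total = 619,744,000 bytes = 0.58 GiB.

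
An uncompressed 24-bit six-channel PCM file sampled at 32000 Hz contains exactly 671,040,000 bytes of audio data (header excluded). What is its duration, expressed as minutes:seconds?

Byte rate = 32,000 × 3 × 6 = 576,000 bytes/s.
Duration = 671,040,000 / 576,000 = 1,165 s.
1,165 s = 19:25.

19:25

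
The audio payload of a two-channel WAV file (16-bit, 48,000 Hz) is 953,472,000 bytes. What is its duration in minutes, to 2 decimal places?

82.77 minutes

Byte rate = 48,000 × 2 × 2 = 192,000 bytes/s.
Duration = 953,472,000 / 192,000 = 4,966 s.
4,966 s / 60 = 82.77 minutes.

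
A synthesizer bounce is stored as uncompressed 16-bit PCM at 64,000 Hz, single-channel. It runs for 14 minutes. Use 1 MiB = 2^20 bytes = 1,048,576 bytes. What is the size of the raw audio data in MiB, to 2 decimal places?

102.54 MiB

Duration = 14 minutes = 840 s.
Bytes = 64,000 samples/s × 840 s × 2 bytes/sample × 1 ch = 107,520,000 bytes.
107,520,000 / 1,048,576 = 102.54 MiB.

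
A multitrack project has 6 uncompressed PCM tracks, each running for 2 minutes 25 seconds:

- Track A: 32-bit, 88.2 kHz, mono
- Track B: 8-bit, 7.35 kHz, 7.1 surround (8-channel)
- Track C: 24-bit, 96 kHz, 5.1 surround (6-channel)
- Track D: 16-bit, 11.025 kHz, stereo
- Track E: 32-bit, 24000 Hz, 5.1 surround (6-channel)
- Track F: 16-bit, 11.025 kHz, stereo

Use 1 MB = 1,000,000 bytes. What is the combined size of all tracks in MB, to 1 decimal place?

2 minutes 25 seconds = 145 s.
Track A: 88,200 × 145 × 4 × 1 = 51,156,000 bytes.
Track B: 7,350 × 145 × 1 × 8 = 8,526,000 bytes.
Track C: 96,000 × 145 × 3 × 6 = 250,560,000 bytes.
Track D: 11,025 × 145 × 2 × 2 = 6,394,500 bytes.
Track E: 24,000 × 145 × 4 × 6 = 83,520,000 bytes.
Track F: 11,025 × 145 × 2 × 2 = 6,394,500 bytes.
Total = 406,551,000 bytes = 406.6 MB.

406.6 MB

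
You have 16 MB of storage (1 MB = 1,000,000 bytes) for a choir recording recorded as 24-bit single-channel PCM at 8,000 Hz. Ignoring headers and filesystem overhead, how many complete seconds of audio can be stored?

Uncompressed byte rate = 8,000 × 3 × 1 = 24,000 bytes/s.
Capacity = 16 × 1,000,000 = 16,000,000 bytes.
16,000,000 / 24,000 ≈ 666.67 s → 666 seconds.

666 seconds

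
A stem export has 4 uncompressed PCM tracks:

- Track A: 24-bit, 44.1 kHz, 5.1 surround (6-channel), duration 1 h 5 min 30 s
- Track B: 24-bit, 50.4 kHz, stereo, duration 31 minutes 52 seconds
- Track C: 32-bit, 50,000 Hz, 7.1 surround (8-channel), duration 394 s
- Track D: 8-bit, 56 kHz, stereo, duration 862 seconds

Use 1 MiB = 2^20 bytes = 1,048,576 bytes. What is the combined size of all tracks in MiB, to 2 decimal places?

4219.79 MiB

Track A: 1 h 5 min 30 s = 3,930 s; 44,100 × 3,930 × 3 × 6 = 3,119,634,000 bytes.
Track B: 31 minutes 52 seconds = 1,912 s; 50,400 × 1,912 × 3 × 2 = 578,188,800 bytes.
Track C: 50,000 × 394 × 4 × 8 = 630,400,000 bytes.
Track D: 56,000 × 862 × 1 × 2 = 96,544,000 bytes.
Total = 4,424,766,800 bytes = 4219.79 MiB.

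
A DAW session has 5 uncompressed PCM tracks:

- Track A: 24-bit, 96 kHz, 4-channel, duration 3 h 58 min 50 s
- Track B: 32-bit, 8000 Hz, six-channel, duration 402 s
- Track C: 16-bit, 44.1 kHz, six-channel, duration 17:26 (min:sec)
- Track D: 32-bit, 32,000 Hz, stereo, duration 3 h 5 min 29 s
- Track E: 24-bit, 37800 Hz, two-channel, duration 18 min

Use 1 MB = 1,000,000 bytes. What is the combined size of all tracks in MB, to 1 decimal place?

Track A: 3 h 58 min 50 s = 14,330 s; 96,000 × 14,330 × 3 × 4 = 16,508,160,000 bytes.
Track B: 8,000 × 402 × 4 × 6 = 77,184,000 bytes.
Track C: 17:26 (min:sec) = 1,046 s; 44,100 × 1,046 × 2 × 6 = 553,543,200 bytes.
Track D: 3 h 5 min 29 s = 11,129 s; 32,000 × 11,129 × 4 × 2 = 2,849,024,000 bytes.
Track E: 18 min = 1,080 s; 37,800 × 1,080 × 3 × 2 = 244,944,000 bytes.
Total = 20,232,855,200 bytes = 20232.9 MB.

20232.9 MB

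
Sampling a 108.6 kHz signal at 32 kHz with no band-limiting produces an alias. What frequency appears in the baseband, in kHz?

12.6 kHz

Nyquist = 32,000/2 = 16,000 Hz; 108,600 Hz exceeds it.
Alias = |108,600 − 3×32,000| = |108,600 − 96,000| = 12,600 Hz = 12.6 kHz.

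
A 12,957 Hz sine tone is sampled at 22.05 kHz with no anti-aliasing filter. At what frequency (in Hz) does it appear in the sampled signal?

Nyquist = 22,050/2 = 11,025 Hz; 12,957 Hz exceeds it.
Alias = |12,957 − 1×22,050| = |12,957 − 22,050| = 9,093 Hz.

9,093 Hz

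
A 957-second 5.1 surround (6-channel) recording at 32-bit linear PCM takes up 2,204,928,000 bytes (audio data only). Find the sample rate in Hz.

96,000 Hz

Bytes = sample_rate × seconds × bytes_per_sample × channels.
sample_rate = 2,204,928,000 / (957 × 4 × 6) = 2,204,928,000 / 22,968 = 96,000 Hz.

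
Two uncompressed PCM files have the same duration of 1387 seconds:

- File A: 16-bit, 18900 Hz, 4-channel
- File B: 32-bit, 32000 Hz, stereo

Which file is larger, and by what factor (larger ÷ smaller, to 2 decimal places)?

File B, by a factor of 1.69

File A: 18,900 × 2 × 4 = 151,200 bytes/s.
File B: 32,000 × 4 × 2 = 256,000 bytes/s.
File B is larger; ratio = 355,072,000 / 209,714,400 = 1.69.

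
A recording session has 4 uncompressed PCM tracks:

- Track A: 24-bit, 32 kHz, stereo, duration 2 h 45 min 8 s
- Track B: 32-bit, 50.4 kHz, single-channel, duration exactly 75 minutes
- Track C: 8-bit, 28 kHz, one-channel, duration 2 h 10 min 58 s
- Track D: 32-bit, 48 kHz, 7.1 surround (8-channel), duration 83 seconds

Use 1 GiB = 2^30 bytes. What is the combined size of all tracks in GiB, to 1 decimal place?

Track A: 2 h 45 min 8 s = 9,908 s; 32,000 × 9,908 × 3 × 2 = 1,902,336,000 bytes.
Track B: exactly 75 minutes = 4,500 s; 50,400 × 4,500 × 4 × 1 = 907,200,000 bytes.
Track C: 2 h 10 min 58 s = 7,858 s; 28,000 × 7,858 × 1 × 1 = 220,024,000 bytes.
Track D: 48,000 × 83 × 4 × 8 = 127,488,000 bytes.
Total = 3,157,048,000 bytes = 2.9 GiB.

2.9 GiB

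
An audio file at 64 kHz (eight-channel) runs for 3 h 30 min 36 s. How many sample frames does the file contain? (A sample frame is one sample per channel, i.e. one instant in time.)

3 h 30 min 36 s = 12,636 s.
64,000 samples/s × 12,636 s = 808,704,000 frames.

808,704,000 sample frames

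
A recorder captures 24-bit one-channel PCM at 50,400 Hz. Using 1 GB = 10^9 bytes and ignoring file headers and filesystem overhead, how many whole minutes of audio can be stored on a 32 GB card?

Uncompressed byte rate = 50,400 × 3 × 1 = 151,200 bytes/s.
Capacity = 32 × 1,000,000,000 = 32,000,000,000 bytes.
32,000,000,000 / 151,200 ≈ 211640.21 s → 3,527 minutes.

3,527 minutes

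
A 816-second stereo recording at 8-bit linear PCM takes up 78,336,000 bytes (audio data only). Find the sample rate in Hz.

48,000 Hz

Bytes = sample_rate × seconds × bytes_per_sample × channels.
sample_rate = 78,336,000 / (816 × 1 × 2) = 78,336,000 / 1,632 = 48,000 Hz.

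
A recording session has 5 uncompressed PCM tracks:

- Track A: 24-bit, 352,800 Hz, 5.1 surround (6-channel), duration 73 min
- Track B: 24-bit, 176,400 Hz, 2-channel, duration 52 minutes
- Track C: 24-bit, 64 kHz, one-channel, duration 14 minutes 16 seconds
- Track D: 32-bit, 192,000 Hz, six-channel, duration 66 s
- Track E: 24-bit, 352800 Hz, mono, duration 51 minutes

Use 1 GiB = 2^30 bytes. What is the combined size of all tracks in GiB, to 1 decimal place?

Track A: 73 min = 4,380 s; 352,800 × 4,380 × 3 × 6 = 27,814,752,000 bytes.
Track B: 52 minutes = 3,120 s; 176,400 × 3,120 × 3 × 2 = 3,302,208,000 bytes.
Track C: 14 minutes 16 seconds = 856 s; 64,000 × 856 × 3 × 1 = 164,352,000 bytes.
Track D: 192,000 × 66 × 4 × 6 = 304,128,000 bytes.
Track E: 51 minutes = 3,060 s; 352,800 × 3,060 × 3 × 1 = 3,238,704,000 bytes.
Total = 34,824,144,000 bytes = 32.4 GiB.

32.4 GiB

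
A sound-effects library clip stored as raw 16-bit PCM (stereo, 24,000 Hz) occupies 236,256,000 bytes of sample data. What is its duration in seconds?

Byte rate = 24,000 × 2 × 2 = 96,000 bytes/s.
Duration = 236,256,000 / 96,000 = 2,461 s.

2,461 seconds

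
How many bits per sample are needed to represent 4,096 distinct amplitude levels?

12 bits

log2(4,096) = 12.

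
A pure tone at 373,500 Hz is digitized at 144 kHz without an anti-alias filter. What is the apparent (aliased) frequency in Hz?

58,500 Hz

Nyquist = 144,000/2 = 72,000 Hz; 373,500 Hz exceeds it.
Alias = |373,500 − 3×144,000| = |373,500 − 432,000| = 58,500 Hz.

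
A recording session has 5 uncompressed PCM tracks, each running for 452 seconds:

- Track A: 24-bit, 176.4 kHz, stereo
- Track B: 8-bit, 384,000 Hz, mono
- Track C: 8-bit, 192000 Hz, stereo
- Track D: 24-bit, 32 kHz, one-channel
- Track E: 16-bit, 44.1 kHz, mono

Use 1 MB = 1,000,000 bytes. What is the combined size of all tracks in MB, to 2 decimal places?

908.79 MB

Track A: 176,400 × 452 × 3 × 2 = 478,396,800 bytes.
Track B: 384,000 × 452 × 1 × 1 = 173,568,000 bytes.
Track C: 192,000 × 452 × 1 × 2 = 173,568,000 bytes.
Track D: 32,000 × 452 × 3 × 1 = 43,392,000 bytes.
Track E: 44,100 × 452 × 2 × 1 = 39,866,400 bytes.
Total = 908,791,200 bytes = 908.79 MB.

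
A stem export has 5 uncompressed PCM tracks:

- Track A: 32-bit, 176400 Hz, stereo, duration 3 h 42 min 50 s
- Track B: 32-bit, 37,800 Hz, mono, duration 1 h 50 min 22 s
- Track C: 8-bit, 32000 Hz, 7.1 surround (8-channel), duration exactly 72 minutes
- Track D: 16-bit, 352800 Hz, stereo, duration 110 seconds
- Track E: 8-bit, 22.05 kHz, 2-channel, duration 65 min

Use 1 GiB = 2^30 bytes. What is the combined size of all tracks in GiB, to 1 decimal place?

19.8 GiB

Track A: 3 h 42 min 50 s = 13,370 s; 176,400 × 13,370 × 4 × 2 = 18,867,744,000 bytes.
Track B: 1 h 50 min 22 s = 6,622 s; 37,800 × 6,622 × 4 × 1 = 1,001,246,400 bytes.
Track C: exactly 72 minutes = 4,320 s; 32,000 × 4,320 × 1 × 8 = 1,105,920,000 bytes.
Track D: 352,800 × 110 × 2 × 2 = 155,232,000 bytes.
Track E: 65 min = 3,900 s; 22,050 × 3,900 × 1 × 2 = 171,990,000 bytes.
Total = 21,302,132,400 bytes = 19.8 GiB.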